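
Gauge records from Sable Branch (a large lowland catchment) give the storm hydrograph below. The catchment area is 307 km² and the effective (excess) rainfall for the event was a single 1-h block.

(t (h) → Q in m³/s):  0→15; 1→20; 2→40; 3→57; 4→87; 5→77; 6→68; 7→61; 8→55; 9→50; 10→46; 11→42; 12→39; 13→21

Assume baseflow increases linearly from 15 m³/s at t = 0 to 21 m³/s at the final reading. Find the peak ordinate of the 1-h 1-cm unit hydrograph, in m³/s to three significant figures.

U_p ≈ 140 m³/s

Direct runoff: 0.00, 4.54, 24.08, 40.62, 70.15, 59.69, 50.23, 42.77, 36.31, 30.85, 26.38, 21.92, 18.46, 0.00 m³/s; ΣQ_DR = 426.0 m³/s, peak = 70.15 m³/s.
Runoff depth d = ΣQ_DR·Δt / A = 426.0 × 3600 / (307 km²) = 4.995 mm.
The 1-cm UH is the DRH scaled by (10 mm)/d, so U_p = 70.15 × 10/4.995 = 140 m³/s.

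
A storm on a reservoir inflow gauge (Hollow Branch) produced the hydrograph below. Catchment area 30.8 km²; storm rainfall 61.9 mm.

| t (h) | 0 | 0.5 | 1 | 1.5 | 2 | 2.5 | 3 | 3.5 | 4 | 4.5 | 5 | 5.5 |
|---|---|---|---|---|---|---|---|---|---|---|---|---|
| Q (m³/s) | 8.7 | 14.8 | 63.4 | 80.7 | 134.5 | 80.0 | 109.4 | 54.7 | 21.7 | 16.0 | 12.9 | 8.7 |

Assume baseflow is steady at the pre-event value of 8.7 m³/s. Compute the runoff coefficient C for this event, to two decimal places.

ΣQ_DR = 501.1 m³/s; V = ΣQ_DR·Δt = 9.020 × 10^5 m³.
Runoff depth d = V / A = 29.29 mm.
C = d / P = 29.29 / 61.9 = 0.47.

C ≈ 0.47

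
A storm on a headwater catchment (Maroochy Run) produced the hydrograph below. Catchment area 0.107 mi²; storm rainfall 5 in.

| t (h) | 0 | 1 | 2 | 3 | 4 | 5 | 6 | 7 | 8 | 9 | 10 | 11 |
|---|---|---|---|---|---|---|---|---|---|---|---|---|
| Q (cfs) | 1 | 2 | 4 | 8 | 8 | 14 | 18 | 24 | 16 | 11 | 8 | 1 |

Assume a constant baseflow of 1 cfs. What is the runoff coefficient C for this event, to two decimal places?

C ≈ 0.30

ΣQ_DR = 103.0 cfs; V = ΣQ_DR·Δt = 3.708 × 10^5 ft³.
Runoff depth d = V / A = 1.492 in.
C = d / P = 1.492 / 5 = 0.30.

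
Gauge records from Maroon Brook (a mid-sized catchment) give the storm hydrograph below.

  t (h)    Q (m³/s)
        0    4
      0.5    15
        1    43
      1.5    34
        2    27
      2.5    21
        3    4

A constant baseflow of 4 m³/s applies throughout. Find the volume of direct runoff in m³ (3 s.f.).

Direct-runoff ordinates (Q − Q_b): 0.0, 11.0, 39.0, 30.0, 23.0, 17.0, 0.0 m³/s.
ΣQ_DR = 120.0 m³/s.
With Δt = 0.5 h = 1800 s, V = ΣQ_DR · Δt = 120.0 × 1800 = 2.16 × 10^5 m³.

V ≈ 2.16 × 10^5 m³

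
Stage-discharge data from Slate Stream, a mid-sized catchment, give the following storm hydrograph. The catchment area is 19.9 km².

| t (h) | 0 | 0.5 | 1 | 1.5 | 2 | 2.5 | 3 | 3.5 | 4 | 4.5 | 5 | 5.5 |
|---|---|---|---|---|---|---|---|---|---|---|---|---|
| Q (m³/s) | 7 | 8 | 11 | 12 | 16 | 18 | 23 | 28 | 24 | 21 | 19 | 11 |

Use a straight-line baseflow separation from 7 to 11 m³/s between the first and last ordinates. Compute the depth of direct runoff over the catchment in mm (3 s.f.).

d ≈ 8.14 mm

Direct runoff: 0.00, 0.64, 3.27, 3.91, 7.55, 9.18, 13.82, 18.45, 14.09, 10.73, 8.36, 0.00 m³/s; ΣQ_DR = 90.00 m³/s.
V = ΣQ_DR · Δt = 90.00 × 1800 s = 1.620 × 10^5 m³.
Over A = 19.9 km², depth = V / A = 8.14 mm.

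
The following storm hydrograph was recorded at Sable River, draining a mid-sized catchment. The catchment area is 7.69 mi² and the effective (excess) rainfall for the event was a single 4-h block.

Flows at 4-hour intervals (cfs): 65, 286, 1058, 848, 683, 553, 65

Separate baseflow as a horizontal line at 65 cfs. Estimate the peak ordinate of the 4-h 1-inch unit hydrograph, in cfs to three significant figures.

U_p ≈ 397 cfs

Direct runoff: 0.0, 221.0, 993.0, 783.0, 618.0, 488.0, 0.0 cfs; ΣQ_DR = 3103 cfs, peak = 993.0 cfs.
Runoff depth d = ΣQ_DR·Δt / A = 3103 × 14400 / (7.69 mi²) = 2.501 in.
The 1-inch UH is the DRH scaled by (1 in)/d, so U_p = 993.0 × 1/2.501 = 397 cfs.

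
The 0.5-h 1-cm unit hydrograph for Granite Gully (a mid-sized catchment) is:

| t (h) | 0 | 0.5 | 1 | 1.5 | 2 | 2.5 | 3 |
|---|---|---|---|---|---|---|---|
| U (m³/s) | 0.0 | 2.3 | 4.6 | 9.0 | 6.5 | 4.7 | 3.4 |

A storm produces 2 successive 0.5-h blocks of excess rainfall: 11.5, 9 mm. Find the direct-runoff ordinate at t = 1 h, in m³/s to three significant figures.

Q ≈ 7.36 m³/s

By discrete convolution, Q_j = Σ (P_i / 10 mm) · U_{j−i}.
At t = 1 h (j=2): Q = (11.5/10)·4.6 + (9/10)·2.3 = 7.36 m³/s.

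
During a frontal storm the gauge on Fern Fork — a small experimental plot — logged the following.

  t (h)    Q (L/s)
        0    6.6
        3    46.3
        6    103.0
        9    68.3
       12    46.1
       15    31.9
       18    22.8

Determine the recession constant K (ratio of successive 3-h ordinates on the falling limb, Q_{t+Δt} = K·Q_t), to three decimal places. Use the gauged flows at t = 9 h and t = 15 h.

K ≈ 0.683

Using the recession-limb readings at t = 9 h and t = 15 h: Q falls from 68.3 to 31.9 L/s over 2 intervals.
K = (Q₂/Q₁)^(1/2) = (31.9/68.3)^(1/2) = 0.683.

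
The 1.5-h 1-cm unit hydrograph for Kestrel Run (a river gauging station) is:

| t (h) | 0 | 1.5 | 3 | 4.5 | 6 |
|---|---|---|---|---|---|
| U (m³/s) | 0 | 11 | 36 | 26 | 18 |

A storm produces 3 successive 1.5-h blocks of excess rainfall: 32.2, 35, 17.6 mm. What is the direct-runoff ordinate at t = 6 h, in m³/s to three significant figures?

Q ≈ 212 m³/s

By discrete convolution, Q_j = Σ (P_i / 10 mm) · U_{j−i}.
At t = 6 h (j=4): Q = (32.2/10)·18 + (35/10)·26 + (17.6/10)·36 = 212 m³/s.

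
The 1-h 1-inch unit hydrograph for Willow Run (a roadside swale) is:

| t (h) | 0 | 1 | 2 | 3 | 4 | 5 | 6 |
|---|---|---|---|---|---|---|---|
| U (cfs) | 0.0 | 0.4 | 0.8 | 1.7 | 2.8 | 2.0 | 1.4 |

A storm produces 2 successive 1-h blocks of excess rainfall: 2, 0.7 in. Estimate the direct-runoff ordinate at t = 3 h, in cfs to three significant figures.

By discrete convolution, Q_j = Σ (P_i / 1 in) · U_{j−i}.
At t = 3 h (j=3): Q = (2/1)·1.7 + (0.7/1)·0.8 = 3.96 cfs.

Q ≈ 3.96 cfs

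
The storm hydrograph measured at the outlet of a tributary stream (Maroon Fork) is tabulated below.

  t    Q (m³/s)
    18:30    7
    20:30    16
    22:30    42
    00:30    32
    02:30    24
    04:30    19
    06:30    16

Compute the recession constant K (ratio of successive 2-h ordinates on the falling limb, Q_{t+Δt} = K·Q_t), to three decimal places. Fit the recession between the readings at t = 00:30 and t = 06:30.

Using the recession-limb readings at t = 00:30 and t = 06:30: Q falls from 32 to 16 m³/s over 3 intervals.
K = (Q₂/Q₁)^(1/3) = (16/32)^(1/3) = 0.794.

K ≈ 0.794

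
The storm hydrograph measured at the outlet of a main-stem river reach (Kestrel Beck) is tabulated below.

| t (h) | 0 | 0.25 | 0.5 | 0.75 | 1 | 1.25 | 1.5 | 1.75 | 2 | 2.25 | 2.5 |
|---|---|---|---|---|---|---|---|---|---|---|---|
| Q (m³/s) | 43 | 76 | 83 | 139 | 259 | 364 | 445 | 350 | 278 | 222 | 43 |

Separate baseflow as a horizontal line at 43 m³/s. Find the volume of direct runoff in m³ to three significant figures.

Direct-runoff ordinates (Q − Q_b): 0.0, 33.0, 40.0, 96.0, 216.0, 321.0, 402.0, 307.0, 235.0, 179.0, 0.0 m³/s.
ΣQ_DR = 1829 m³/s.
With Δt = 0.25 h = 900 s, V = ΣQ_DR · Δt = 1829 × 900 = 1.65 × 10^6 m³.

V ≈ 1.65 × 10^6 m³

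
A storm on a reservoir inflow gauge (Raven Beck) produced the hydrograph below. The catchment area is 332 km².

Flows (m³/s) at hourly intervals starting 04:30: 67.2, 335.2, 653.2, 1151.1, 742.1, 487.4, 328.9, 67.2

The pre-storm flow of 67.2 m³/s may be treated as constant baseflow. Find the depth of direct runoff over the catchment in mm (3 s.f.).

Direct runoff: 0.0, 268.0, 586.0, 1083.9, 674.9, 420.2, 261.7, 0.0 m³/s; ΣQ_DR = 3295 m³/s.
V = ΣQ_DR · Δt = 3295 × 3600 s = 1.186 × 10^7 m³.
Over A = 332 km², depth = V / A = 35.7 mm.

d ≈ 35.7 mm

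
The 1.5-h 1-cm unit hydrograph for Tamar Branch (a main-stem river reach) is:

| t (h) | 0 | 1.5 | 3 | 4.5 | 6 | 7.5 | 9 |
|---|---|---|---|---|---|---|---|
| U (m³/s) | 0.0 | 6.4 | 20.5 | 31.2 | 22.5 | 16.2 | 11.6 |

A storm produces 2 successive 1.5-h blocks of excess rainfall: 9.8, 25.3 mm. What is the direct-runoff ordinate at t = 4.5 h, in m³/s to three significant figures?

Q ≈ 82.4 m³/s

By discrete convolution, Q_j = Σ (P_i / 10 mm) · U_{j−i}.
At t = 4.5 h (j=3): Q = (9.8/10)·31.2 + (25.3/10)·20.5 = 82.4 m³/s.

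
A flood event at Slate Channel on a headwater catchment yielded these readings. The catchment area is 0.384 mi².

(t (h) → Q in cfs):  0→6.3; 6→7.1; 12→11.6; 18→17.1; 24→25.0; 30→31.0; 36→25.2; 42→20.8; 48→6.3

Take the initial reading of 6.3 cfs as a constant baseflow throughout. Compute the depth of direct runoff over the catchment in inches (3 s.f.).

d ≈ 2.27 in

Direct runoff: 0.0, 0.8, 5.3, 10.8, 18.7, 24.7, 18.9, 14.5, 0.0 cfs; ΣQ_DR = 93.70 cfs.
V = ΣQ_DR · Δt = 93.70 × 21600 s = 2.024 × 10^6 ft³.
Over A = 0.384 mi², depth = V / A = 2.27 in.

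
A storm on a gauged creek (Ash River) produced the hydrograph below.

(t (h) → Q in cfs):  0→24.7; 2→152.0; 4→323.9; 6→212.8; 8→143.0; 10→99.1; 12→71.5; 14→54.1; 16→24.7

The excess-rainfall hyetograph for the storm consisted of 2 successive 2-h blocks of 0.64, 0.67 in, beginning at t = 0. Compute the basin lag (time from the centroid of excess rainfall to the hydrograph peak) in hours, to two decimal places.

Centroid of excess rainfall: t_c = Σ P_i·t̄_i / ΣP_i = 2.0229 h (block centres at 1, 3 h).
Hydrograph peak occurs at t = 4 h, so basin lag t_L = 4 − 2.0229 = 1.98 h.

t_L ≈ 1.98 h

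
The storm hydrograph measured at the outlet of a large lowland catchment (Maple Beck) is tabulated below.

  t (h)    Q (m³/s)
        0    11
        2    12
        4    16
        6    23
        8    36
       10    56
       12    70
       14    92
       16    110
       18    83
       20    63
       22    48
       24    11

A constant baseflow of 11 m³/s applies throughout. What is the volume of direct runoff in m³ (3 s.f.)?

V ≈ 3.51 × 10^6 m³

Direct-runoff ordinates (Q − Q_b): 0.0, 1.0, 5.0, 12.0, 25.0, 45.0, 59.0, 81.0, 99.0, 72.0, 52.0, 37.0, 0.0 m³/s.
ΣQ_DR = 488.0 m³/s.
With Δt = 2 h = 7200 s, V = ΣQ_DR · Δt = 488.0 × 7200 = 3.51 × 10^6 m³.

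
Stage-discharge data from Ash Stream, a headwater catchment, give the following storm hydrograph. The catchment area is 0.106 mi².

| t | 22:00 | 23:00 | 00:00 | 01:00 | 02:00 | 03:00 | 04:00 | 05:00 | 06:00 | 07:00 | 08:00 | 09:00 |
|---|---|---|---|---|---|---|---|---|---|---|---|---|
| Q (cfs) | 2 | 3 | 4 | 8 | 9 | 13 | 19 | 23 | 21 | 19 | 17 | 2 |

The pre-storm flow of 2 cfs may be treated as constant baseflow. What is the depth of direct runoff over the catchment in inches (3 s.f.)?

d ≈ 1.70 in

Direct runoff: 0.0, 1.0, 2.0, 6.0, 7.0, 11.0, 17.0, 21.0, 19.0, 17.0, 15.0, 0.0 cfs; ΣQ_DR = 116.0 cfs.
V = ΣQ_DR · Δt = 116.0 × 3600 s = 4.176 × 10^5 ft³.
Over A = 0.106 mi², depth = V / A = 1.70 in.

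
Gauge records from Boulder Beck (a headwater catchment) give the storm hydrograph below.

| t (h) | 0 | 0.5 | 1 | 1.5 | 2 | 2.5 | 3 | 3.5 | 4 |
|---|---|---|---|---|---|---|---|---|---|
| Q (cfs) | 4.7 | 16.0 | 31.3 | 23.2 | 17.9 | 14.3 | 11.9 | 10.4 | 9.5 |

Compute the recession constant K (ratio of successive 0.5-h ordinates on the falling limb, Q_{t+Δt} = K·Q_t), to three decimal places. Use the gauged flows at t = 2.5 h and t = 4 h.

Using the recession-limb readings at t = 2.5 h and t = 4 h: Q falls from 14.3 to 9.5 cfs over 3 intervals.
K = (Q₂/Q₁)^(1/3) = (9.5/14.3)^(1/3) = 0.873.

K ≈ 0.873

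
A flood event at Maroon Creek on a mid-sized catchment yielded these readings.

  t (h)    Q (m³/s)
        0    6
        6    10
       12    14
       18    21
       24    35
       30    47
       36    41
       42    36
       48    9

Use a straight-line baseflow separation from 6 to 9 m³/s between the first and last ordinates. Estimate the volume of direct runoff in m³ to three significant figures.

V ≈ 3.27 × 10^6 m³

Direct-runoff ordinates (Q − Q_b): 0.00, 3.62, 7.25, 13.88, 27.50, 39.12, 32.75, 27.38, 0.00 m³/s.
ΣQ_DR = 151.5 m³/s.
With Δt = 6 h = 21600 s, V = ΣQ_DR · Δt = 151.5 × 21600 = 3.27 × 10^6 m³.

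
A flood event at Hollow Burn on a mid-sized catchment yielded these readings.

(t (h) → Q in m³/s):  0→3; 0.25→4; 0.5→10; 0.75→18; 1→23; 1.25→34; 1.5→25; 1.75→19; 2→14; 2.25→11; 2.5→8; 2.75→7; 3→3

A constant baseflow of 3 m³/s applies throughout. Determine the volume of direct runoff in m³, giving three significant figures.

Direct-runoff ordinates (Q − Q_b): 0.0, 1.0, 7.0, 15.0, 20.0, 31.0, 22.0, 16.0, 11.0, 8.0, 5.0, 4.0, 0.0 m³/s.
ΣQ_DR = 140.0 m³/s.
With Δt = 0.25 h = 900 s, V = ΣQ_DR · Δt = 140.0 × 900 = 1.26 × 10^5 m³.

V ≈ 1.26 × 10^5 m³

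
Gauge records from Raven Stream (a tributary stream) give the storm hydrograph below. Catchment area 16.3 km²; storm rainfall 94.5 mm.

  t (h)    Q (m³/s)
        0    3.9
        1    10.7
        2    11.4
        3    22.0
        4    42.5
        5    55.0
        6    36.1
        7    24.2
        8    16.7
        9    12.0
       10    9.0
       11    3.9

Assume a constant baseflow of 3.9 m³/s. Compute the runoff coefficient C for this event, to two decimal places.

ΣQ_DR = 200.6 m³/s; V = ΣQ_DR·Δt = 7.222 × 10^5 m³.
Runoff depth d = V / A = 44.30 mm.
C = d / P = 44.30 / 94.5 = 0.47.

C ≈ 0.47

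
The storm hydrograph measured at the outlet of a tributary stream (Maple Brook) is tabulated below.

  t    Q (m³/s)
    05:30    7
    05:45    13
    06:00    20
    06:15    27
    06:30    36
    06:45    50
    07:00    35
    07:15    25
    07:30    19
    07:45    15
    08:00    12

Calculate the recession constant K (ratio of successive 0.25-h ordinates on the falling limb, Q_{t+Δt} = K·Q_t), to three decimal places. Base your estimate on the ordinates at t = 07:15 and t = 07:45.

Using the recession-limb readings at t = 07:15 and t = 07:45: Q falls from 25 to 15 m³/s over 2 intervals.
K = (Q₂/Q₁)^(1/2) = (15/25)^(1/2) = 0.775.

K ≈ 0.775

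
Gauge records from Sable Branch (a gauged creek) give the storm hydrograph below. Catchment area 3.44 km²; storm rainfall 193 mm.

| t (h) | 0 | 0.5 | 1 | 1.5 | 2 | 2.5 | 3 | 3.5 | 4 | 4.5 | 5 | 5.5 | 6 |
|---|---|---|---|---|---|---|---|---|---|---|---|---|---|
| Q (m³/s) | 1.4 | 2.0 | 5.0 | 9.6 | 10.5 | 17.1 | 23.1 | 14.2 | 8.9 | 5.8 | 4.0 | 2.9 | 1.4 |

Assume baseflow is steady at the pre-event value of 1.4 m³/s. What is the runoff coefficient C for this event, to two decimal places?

ΣQ_DR = 87.70 m³/s; V = ΣQ_DR·Δt = 1.579 × 10^5 m³.
Runoff depth d = V / A = 45.89 mm.
C = d / P = 45.89 / 193 = 0.24.

C ≈ 0.24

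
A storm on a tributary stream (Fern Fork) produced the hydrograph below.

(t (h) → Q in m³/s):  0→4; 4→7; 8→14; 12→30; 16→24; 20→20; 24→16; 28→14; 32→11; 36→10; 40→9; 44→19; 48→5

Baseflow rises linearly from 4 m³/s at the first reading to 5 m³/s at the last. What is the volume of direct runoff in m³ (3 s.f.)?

Direct-runoff ordinates (Q − Q_b): 0.00, 2.92, 9.83, 25.75, 19.67, 15.58, 11.50, 9.42, 6.33, 5.25, 4.17, 14.08, 0.00 m³/s.
ΣQ_DR = 124.5 m³/s.
With Δt = 4 h = 14400 s, V = ΣQ_DR · Δt = 124.5 × 14400 = 1.79 × 10^6 m³.

V ≈ 1.79 × 10^6 m³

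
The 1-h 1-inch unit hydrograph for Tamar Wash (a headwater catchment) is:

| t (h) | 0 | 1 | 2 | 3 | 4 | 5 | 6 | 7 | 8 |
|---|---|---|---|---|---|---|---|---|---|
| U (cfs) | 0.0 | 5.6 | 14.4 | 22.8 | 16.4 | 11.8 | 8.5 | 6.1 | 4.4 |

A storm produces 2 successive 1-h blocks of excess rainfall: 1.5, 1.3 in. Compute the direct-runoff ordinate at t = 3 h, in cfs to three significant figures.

By discrete convolution, Q_j = Σ (P_i / 1 in) · U_{j−i}.
At t = 3 h (j=3): Q = (1.5/1)·22.8 + (1.3/1)·14.4 = 52.9 cfs.

Q ≈ 52.9 cfs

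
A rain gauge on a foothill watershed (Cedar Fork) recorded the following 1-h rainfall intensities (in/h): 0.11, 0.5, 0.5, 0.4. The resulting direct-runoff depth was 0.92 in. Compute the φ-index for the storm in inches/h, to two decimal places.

φ ≈ 0.16 in/h

Only the 3 blocks with intensity above φ contribute runoff: 0.5, 0.5, 0.4 in/h.
Σ(I−φ)·Δt = d  ⇒  (0.5+0.5+0.4 − 3φ)·1 = 0.92
φ = (1.400 − 0.92/1) / 3 = 0.16 in/h.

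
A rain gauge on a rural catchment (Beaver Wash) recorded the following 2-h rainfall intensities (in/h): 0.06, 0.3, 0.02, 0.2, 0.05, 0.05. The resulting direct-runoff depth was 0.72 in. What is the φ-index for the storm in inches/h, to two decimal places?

Only the 2 blocks with intensity above φ contribute runoff: 0.3, 0.2 in/h.
Σ(I−φ)·Δt = d  ⇒  (0.3+0.2 − 2φ)·2 = 0.72
φ = (0.5000 − 0.72/2) / 2 = 0.07 in/h.

φ ≈ 0.07 in/h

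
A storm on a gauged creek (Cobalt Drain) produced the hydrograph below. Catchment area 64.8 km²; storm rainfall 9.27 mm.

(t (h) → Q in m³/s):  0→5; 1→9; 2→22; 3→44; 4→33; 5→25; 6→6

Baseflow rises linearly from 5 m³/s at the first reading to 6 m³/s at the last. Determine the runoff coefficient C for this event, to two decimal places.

ΣQ_DR = 105.5 m³/s; V = ΣQ_DR·Δt = 3.798 × 10^5 m³.
Runoff depth d = V / A = 5.861 mm.
C = d / P = 5.861 / 9.27 = 0.63.

C ≈ 0.63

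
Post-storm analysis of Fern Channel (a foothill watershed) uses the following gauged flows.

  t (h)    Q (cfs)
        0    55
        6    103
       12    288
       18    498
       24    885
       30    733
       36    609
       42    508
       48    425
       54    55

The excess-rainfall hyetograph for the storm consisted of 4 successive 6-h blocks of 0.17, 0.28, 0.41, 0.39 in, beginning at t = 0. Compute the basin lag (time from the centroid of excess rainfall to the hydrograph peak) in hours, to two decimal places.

t_L ≈ 10.10 h

Centroid of excess rainfall: t_c = Σ P_i·t̄_i / ΣP_i = 13.8960 h (block centres at 3, 9, 15, 21 h).
Hydrograph peak occurs at t = 24 h, so basin lag t_L = 24 − 13.8960 = 10.10 h.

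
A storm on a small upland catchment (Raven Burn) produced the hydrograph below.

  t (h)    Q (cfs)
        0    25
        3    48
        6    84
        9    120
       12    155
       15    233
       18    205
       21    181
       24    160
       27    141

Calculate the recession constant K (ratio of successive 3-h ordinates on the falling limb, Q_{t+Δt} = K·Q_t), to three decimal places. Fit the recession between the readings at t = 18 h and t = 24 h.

K ≈ 0.883

Using the recession-limb readings at t = 18 h and t = 24 h: Q falls from 205 to 160 cfs over 2 intervals.
K = (Q₂/Q₁)^(1/2) = (160/205)^(1/2) = 0.883.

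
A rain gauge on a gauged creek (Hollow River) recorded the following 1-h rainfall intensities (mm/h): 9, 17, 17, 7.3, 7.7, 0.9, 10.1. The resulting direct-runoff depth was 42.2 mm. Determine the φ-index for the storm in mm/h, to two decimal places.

φ ≈ 4.32 mm/h

Only the 6 blocks with intensity above φ contribute runoff: 9, 17, 17, 7.3, 7.7, 10.1 mm/h.
Σ(I−φ)·Δt = d  ⇒  (9+17+17+7.3+7.7+10.1 − 6φ)·1 = 42.2
φ = (68.10 − 42.2/1) / 6 = 4.32 mm/h.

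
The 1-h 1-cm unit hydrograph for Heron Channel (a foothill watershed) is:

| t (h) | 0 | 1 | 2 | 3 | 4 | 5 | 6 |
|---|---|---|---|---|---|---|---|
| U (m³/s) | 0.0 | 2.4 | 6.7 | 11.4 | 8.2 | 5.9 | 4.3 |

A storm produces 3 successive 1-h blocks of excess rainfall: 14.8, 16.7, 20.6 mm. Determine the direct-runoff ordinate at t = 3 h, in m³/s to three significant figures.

By discrete convolution, Q_j = Σ (P_i / 10 mm) · U_{j−i}.
At t = 3 h (j=3): Q = (14.8/10)·11.4 + (16.7/10)·6.7 + (20.6/10)·2.4 = 33.0 m³/s.

Q ≈ 33.0 m³/s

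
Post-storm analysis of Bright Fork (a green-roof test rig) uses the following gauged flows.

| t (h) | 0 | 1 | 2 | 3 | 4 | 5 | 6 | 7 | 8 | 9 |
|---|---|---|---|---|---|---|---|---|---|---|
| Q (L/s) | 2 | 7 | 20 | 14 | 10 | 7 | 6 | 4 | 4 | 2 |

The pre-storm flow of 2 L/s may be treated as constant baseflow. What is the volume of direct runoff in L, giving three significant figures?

Direct-runoff ordinates (Q − Q_b): 0.0, 5.0, 18.0, 12.0, 8.0, 5.0, 4.0, 2.0, 2.0, 0.0 L/s.
ΣQ_DR = 56.00 L/s.
With Δt = 1 h = 3600 s, V = ΣQ_DR · Δt = 56.00 × 3600 = 2.02 × 10^5 L.

V ≈ 2.02 × 10^5 L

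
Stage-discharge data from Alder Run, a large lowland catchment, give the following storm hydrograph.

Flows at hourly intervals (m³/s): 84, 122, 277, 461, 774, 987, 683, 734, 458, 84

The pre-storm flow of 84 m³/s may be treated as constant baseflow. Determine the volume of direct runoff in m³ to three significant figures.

V ≈ 1.38 × 10^7 m³

Direct-runoff ordinates (Q − Q_b): 0.0, 38.0, 193.0, 377.0, 690.0, 903.0, 599.0, 650.0, 374.0, 0.0 m³/s.
ΣQ_DR = 3824 m³/s.
With Δt = 1 h = 3600 s, V = ΣQ_DR · Δt = 3824 × 3600 = 1.38 × 10^7 m³.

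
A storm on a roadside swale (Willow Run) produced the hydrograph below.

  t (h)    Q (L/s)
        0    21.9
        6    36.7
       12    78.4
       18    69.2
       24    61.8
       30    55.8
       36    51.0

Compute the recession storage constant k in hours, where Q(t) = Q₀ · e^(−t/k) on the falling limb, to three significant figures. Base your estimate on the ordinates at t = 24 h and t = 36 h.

k ≈ 62.5 h

On the falling limb, Q drops from 61.8 to 51.0 L/s between t = 24 h and t = 36 h (Δt = 12 h).
k = −Δt / ln(Q₂/Q₁) = −12 / ln(51.0/61.8) = 62.5 h.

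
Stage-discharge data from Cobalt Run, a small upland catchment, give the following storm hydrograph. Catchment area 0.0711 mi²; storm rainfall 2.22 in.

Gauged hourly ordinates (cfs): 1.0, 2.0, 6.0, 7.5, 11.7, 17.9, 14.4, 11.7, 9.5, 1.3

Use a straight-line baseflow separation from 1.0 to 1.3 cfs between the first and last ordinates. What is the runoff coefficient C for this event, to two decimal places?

ΣQ_DR = 71.50 cfs; V = ΣQ_DR·Δt = 2.574 × 10^5 ft³.
Runoff depth d = V / A = 1.558 in.
C = d / P = 1.558 / 2.22 = 0.70.

C ≈ 0.70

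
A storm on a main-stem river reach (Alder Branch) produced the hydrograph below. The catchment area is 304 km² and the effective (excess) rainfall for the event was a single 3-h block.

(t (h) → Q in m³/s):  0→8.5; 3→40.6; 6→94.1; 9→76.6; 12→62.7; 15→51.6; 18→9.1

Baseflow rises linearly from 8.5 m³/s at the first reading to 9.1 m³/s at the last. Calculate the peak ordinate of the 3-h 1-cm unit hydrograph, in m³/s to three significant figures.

U_p ≈ 85.4 m³/s

Direct runoff: 0.00, 32.00, 85.40, 67.80, 53.80, 42.60, 0.00 m³/s; ΣQ_DR = 281.6 m³/s, peak = 85.40 m³/s.
Runoff depth d = ΣQ_DR·Δt / A = 281.6 × 10800 / (304 km²) = 10.00 mm.
The 1-cm UH is the DRH scaled by (10 mm)/d, so U_p = 85.40 × 10/10.00 = 85.4 m³/s.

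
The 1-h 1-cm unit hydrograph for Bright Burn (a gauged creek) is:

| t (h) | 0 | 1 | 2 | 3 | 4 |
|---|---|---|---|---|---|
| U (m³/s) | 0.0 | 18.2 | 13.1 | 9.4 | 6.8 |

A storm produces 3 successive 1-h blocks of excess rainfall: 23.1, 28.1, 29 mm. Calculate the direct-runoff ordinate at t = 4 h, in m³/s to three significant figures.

By discrete convolution, Q_j = Σ (P_i / 10 mm) · U_{j−i}.
At t = 4 h (j=4): Q = (23.1/10)·6.8 + (28.1/10)·9.4 + (29/10)·13.1 = 80.1 m³/s.

Q ≈ 80.1 m³/s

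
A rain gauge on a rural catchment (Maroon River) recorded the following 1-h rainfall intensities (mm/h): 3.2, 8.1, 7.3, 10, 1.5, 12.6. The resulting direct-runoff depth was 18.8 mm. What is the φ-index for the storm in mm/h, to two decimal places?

φ ≈ 4.80 mm/h

Only the 4 blocks with intensity above φ contribute runoff: 8.1, 7.3, 10, 12.6 mm/h.
Σ(I−φ)·Δt = d  ⇒  (8.1+7.3+10+12.6 − 4φ)·1 = 18.8
φ = (38.00 − 18.8/1) / 4 = 4.80 mm/h.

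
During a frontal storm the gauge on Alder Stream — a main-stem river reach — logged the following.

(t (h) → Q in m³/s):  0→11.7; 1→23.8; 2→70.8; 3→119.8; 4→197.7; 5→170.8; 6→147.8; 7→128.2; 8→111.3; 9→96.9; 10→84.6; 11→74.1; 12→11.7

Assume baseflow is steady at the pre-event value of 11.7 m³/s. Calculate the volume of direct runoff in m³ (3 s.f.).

V ≈ 3.95 × 10^6 m³

Direct-runoff ordinates (Q − Q_b): 0.0, 12.1, 59.1, 108.1, 186.0, 159.1, 136.1, 116.5, 99.6, 85.2, 72.9, 62.4, 0.0 m³/s.
ΣQ_DR = 1097 m³/s.
With Δt = 1 h = 3600 s, V = ΣQ_DR · Δt = 1097 × 3600 = 3.95 × 10^6 m³.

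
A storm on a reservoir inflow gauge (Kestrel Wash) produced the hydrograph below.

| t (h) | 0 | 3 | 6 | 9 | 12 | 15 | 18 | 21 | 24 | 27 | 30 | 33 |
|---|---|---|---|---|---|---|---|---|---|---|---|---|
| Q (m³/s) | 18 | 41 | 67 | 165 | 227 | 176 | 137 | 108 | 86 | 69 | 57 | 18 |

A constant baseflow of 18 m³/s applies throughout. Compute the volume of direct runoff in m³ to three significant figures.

Direct-runoff ordinates (Q − Q_b): 0.0, 23.0, 49.0, 147.0, 209.0, 158.0, 119.0, 90.0, 68.0, 51.0, 39.0, 0.0 m³/s.
ΣQ_DR = 953.0 m³/s.
With Δt = 3 h = 10800 s, V = ΣQ_DR · Δt = 953.0 × 10800 = 1.03 × 10^7 m³.

V ≈ 1.03 × 10^7 m³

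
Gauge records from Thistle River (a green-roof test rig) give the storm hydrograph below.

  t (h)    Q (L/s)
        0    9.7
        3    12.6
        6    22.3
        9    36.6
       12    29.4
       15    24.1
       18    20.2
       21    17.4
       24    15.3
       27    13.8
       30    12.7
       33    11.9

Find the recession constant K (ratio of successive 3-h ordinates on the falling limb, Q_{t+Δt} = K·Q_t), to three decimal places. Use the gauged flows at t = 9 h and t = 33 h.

Using the recession-limb readings at t = 9 h and t = 33 h: Q falls from 36.6 to 11.9 L/s over 8 intervals.
K = (Q₂/Q₁)^(1/8) = (11.9/36.6)^(1/8) = 0.869.

K ≈ 0.869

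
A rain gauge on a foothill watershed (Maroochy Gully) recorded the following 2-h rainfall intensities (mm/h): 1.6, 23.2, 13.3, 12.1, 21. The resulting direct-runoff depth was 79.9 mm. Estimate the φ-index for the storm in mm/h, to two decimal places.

Only the 4 blocks with intensity above φ contribute runoff: 23.2, 13.3, 12.1, 21 mm/h.
Σ(I−φ)·Δt = d  ⇒  (23.2+13.3+12.1+21 − 4φ)·2 = 79.9
φ = (69.60 − 79.9/2) / 4 = 7.41 mm/h.

φ ≈ 7.41 mm/h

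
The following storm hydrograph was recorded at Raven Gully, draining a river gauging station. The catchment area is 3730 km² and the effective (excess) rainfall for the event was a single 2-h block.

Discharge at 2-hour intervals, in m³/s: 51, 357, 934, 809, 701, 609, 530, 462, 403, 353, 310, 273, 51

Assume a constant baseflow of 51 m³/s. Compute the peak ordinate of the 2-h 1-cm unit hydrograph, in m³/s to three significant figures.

Direct runoff: 0.0, 306.0, 883.0, 758.0, 650.0, 558.0, 479.0, 411.0, 352.0, 302.0, 259.0, 222.0, 0.0 m³/s; ΣQ_DR = 5180 m³/s, peak = 883.0 m³/s.
Runoff depth d = ΣQ_DR·Δt / A = 5180 × 7200 / (3730 km²) = 9.999 mm.
The 1-cm UH is the DRH scaled by (10 mm)/d, so U_p = 883.0 × 10/9.999 = 883 m³/s.

U_p ≈ 883 m³/s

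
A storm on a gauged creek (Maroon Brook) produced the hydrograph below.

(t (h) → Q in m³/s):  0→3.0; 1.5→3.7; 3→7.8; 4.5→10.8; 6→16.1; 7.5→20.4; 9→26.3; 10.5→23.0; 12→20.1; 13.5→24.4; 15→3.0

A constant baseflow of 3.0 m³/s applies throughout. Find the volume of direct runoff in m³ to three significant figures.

Direct-runoff ordinates (Q − Q_b): 0.0, 0.7, 4.8, 7.8, 13.1, 17.4, 23.3, 20.0, 17.1, 21.4, 0.0 m³/s.
ΣQ_DR = 125.6 m³/s.
With Δt = 1.5 h = 5400 s, V = ΣQ_DR · Δt = 125.6 × 5400 = 6.78 × 10^5 m³.

V ≈ 6.78 × 10^5 m³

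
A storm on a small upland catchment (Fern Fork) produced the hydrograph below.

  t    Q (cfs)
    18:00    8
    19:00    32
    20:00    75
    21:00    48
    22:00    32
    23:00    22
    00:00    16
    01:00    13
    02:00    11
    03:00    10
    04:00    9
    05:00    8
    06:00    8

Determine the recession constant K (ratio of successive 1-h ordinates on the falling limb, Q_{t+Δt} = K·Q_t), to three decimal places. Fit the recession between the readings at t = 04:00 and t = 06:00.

K ≈ 0.943

Using the recession-limb readings at t = 04:00 and t = 06:00: Q falls from 9 to 8 cfs over 2 intervals.
K = (Q₂/Q₁)^(1/2) = (8/9)^(1/2) = 0.943.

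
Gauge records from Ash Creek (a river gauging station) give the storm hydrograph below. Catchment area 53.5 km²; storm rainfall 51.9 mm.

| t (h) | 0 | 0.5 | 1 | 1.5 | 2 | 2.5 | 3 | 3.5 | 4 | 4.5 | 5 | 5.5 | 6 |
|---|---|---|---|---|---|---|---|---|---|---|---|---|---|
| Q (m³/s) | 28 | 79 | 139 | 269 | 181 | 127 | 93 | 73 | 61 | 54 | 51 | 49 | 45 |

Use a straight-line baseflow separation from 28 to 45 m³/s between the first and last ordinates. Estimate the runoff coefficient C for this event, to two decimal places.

C ≈ 0.50

ΣQ_DR = 774.5 m³/s; V = ΣQ_DR·Δt = 1.394 × 10^6 m³.
Runoff depth d = V / A = 26.06 mm.
C = d / P = 26.06 / 51.9 = 0.50.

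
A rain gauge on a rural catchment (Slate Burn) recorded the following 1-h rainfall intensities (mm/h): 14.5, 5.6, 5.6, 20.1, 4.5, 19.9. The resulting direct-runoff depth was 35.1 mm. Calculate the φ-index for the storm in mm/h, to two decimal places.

φ ≈ 6.47 mm/h

Only the 3 blocks with intensity above φ contribute runoff: 14.5, 20.1, 19.9 mm/h.
Σ(I−φ)·Δt = d  ⇒  (14.5+20.1+19.9 − 3φ)·1 = 35.1
φ = (54.50 − 35.1/1) / 3 = 6.47 mm/h.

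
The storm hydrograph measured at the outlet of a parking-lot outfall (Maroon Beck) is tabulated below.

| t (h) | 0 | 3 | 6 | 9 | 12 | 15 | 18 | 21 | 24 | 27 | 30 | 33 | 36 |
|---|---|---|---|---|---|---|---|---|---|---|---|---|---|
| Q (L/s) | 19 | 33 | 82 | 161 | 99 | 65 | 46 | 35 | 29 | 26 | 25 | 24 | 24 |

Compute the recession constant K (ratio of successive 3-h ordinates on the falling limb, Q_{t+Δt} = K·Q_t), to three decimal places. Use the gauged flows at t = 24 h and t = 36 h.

K ≈ 0.954

Using the recession-limb readings at t = 24 h and t = 36 h: Q falls from 29 to 24 L/s over 4 intervals.
K = (Q₂/Q₁)^(1/4) = (24/29)^(1/4) = 0.954.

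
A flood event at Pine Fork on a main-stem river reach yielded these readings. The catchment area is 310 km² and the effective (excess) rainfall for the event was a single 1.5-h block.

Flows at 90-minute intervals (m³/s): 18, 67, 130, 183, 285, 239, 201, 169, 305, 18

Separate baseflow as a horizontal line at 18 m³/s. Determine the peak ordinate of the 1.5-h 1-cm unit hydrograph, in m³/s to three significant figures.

U_p ≈ 115 m³/s

Direct runoff: 0.0, 49.0, 112.0, 165.0, 267.0, 221.0, 183.0, 151.0, 287.0, 0.0 m³/s; ΣQ_DR = 1435 m³/s, peak = 287.0 m³/s.
Runoff depth d = ΣQ_DR·Δt / A = 1435 × 5400 / (310 km²) = 25.00 mm.
The 1-cm UH is the DRH scaled by (10 mm)/d, so U_p = 287.0 × 10/25.00 = 115 m³/s.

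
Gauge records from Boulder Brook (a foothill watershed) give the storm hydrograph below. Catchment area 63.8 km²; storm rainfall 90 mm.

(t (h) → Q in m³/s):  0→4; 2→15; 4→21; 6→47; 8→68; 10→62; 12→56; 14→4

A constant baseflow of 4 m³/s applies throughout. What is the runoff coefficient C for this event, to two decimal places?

ΣQ_DR = 245.0 m³/s; V = ΣQ_DR·Δt = 1.764 × 10^6 m³.
Runoff depth d = V / A = 27.65 mm.
C = d / P = 27.65 / 90 = 0.31.

C ≈ 0.31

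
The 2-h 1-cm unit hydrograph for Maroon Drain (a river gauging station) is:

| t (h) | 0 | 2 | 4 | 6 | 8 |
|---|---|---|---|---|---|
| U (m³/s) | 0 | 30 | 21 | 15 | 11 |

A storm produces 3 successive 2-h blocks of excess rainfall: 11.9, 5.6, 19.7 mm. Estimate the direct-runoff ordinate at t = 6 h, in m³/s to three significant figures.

Q ≈ 88.7 m³/s

By discrete convolution, Q_j = Σ (P_i / 10 mm) · U_{j−i}.
At t = 6 h (j=3): Q = (11.9/10)·15 + (5.6/10)·21 + (19.7/10)·30 = 88.7 m³/s.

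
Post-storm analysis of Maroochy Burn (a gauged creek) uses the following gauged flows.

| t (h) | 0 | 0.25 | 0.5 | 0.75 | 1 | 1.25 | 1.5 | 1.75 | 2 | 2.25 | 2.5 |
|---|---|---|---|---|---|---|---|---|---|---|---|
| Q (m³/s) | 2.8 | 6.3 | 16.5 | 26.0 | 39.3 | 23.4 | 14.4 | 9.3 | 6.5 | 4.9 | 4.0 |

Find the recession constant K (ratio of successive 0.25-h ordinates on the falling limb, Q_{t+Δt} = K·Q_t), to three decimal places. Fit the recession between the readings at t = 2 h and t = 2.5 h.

Using the recession-limb readings at t = 2 h and t = 2.5 h: Q falls from 6.5 to 4.0 m³/s over 2 intervals.
K = (Q₂/Q₁)^(1/2) = (4.0/6.5)^(1/2) = 0.784.

K ≈ 0.784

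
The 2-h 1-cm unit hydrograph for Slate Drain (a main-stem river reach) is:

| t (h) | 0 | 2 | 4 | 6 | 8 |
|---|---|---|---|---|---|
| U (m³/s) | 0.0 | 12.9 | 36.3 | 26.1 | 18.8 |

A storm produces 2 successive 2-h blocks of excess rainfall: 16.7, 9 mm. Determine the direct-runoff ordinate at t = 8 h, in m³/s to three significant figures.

Q ≈ 54.9 m³/s

By discrete convolution, Q_j = Σ (P_i / 10 mm) · U_{j−i}.
At t = 8 h (j=4): Q = (16.7/10)·18.8 + (9/10)·26.1 = 54.9 m³/s.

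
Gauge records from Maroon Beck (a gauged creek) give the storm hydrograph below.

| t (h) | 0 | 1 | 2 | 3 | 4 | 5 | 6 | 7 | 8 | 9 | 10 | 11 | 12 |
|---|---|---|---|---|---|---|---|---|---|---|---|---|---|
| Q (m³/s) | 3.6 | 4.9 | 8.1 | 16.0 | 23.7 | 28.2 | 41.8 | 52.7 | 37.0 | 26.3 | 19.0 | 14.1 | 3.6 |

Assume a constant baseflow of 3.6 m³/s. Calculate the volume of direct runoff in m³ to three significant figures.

V ≈ 8.36 × 10^5 m³

Direct-runoff ordinates (Q − Q_b): 0.0, 1.3, 4.5, 12.4, 20.1, 24.6, 38.2, 49.1, 33.4, 22.7, 15.4, 10.5, 0.0 m³/s.
ΣQ_DR = 232.2 m³/s.
With Δt = 1 h = 3600 s, V = ΣQ_DR · Δt = 232.2 × 3600 = 8.36 × 10^5 m³.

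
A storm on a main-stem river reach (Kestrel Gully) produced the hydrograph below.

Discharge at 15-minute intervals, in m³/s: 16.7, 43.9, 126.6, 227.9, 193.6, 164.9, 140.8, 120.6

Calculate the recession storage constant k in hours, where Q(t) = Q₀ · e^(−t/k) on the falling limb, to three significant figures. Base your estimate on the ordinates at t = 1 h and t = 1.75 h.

On the falling limb, Q drops from 193.6 to 120.6 m³/s between t = 1 h and t = 1.75 h (Δt = 0.75 h).
k = −Δt / ln(Q₂/Q₁) = −0.75 / ln(120.6/193.6) = 1.58 h.

k ≈ 1.58 h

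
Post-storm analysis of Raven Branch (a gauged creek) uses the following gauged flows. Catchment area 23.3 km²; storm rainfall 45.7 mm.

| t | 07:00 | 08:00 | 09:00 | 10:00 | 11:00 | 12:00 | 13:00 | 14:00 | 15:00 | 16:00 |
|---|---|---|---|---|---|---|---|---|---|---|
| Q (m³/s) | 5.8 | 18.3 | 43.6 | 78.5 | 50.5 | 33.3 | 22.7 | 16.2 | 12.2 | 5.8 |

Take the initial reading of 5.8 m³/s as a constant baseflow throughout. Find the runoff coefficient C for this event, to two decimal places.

C ≈ 0.77

ΣQ_DR = 228.9 m³/s; V = ΣQ_DR·Δt = 8.240 × 10^5 m³.
Runoff depth d = V / A = 35.37 mm.
C = d / P = 35.37 / 45.7 = 0.77.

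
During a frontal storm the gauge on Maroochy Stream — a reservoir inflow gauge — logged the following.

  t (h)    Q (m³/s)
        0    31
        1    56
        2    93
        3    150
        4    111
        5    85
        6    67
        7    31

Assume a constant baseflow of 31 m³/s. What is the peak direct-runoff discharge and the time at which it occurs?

Q_p = 119.0 m³/s at t = 3 h

Subtracting baseflow gives direct-runoff ordinates: 0.0, 25.0, 62.0, 119.0, 80.0, 54.0, 36.0, 0.0 m³/s.
The maximum is 119.0 m³/s, occurring at the reading for t = 3 h.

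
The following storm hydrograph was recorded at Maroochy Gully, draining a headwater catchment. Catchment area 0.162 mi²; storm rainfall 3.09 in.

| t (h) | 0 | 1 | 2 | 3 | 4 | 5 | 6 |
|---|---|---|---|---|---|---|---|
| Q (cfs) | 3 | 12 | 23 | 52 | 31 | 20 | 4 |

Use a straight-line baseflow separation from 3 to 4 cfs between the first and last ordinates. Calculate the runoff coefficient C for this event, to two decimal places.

C ≈ 0.37

ΣQ_DR = 120.5 cfs; V = ΣQ_DR·Δt = 4.338 × 10^5 ft³.
Runoff depth d = V / A = 1.153 in.
C = d / P = 1.153 / 3.09 = 0.37.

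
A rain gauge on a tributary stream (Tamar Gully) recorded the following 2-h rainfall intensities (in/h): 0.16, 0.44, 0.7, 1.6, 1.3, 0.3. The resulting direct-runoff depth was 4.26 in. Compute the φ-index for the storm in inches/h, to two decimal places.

φ ≈ 0.49 in/h

Only the 3 blocks with intensity above φ contribute runoff: 0.7, 1.6, 1.3 in/h.
Σ(I−φ)·Δt = d  ⇒  (0.7+1.6+1.3 − 3φ)·2 = 4.26
φ = (3.600 − 4.26/2) / 3 = 0.49 in/h.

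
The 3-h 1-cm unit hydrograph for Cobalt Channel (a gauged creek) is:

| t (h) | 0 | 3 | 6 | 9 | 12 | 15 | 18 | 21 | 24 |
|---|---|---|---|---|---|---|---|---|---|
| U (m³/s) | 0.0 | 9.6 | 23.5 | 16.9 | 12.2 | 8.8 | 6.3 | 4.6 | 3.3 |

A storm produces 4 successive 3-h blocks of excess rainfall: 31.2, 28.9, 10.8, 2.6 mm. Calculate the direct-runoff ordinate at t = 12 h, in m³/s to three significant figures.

Q ≈ 115 m³/s

By discrete convolution, Q_j = Σ (P_i / 10 mm) · U_{j−i}.
At t = 12 h (j=4): Q = (31.2/10)·12.2 + (28.9/10)·16.9 + (10.8/10)·23.5 + (2.6/10)·9.6 = 115 m³/s.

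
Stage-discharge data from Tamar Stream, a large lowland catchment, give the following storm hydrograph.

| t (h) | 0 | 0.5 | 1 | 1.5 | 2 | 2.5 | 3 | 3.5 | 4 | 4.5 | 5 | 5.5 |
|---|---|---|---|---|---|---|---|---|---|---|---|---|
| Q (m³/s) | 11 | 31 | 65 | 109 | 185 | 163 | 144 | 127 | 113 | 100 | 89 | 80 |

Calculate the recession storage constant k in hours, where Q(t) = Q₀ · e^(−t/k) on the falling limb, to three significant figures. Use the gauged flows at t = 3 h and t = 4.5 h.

On the falling limb, Q drops from 144 to 100 m³/s between t = 3 h and t = 4.5 h (Δt = 1.5 h).
k = −Δt / ln(Q₂/Q₁) = −1.5 / ln(100/144) = 4.11 h.

k ≈ 4.11 h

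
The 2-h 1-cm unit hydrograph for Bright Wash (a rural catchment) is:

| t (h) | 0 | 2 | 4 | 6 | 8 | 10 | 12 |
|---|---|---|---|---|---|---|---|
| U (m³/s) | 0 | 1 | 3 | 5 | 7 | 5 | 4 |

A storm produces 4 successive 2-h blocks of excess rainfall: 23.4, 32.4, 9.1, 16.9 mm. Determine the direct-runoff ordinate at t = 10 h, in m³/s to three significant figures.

Q ≈ 44.0 m³/s

By discrete convolution, Q_j = Σ (P_i / 10 mm) · U_{j−i}.
At t = 10 h (j=5): Q = (23.4/10)·5 + (32.4/10)·7 + (9.1/10)·5 + (16.9/10)·3 = 44.0 m³/s.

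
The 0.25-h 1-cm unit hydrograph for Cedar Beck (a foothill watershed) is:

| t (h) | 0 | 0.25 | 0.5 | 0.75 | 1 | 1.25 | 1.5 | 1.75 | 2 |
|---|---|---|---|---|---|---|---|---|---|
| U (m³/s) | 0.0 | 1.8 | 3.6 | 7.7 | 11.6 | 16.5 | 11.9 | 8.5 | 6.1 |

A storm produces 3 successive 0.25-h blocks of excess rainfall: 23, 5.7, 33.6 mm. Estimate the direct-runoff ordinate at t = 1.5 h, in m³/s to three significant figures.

Q ≈ 75.8 m³/s

By discrete convolution, Q_j = Σ (P_i / 10 mm) · U_{j−i}.
At t = 1.5 h (j=6): Q = (23/10)·11.9 + (5.7/10)·16.5 + (33.6/10)·11.6 = 75.8 m³/s.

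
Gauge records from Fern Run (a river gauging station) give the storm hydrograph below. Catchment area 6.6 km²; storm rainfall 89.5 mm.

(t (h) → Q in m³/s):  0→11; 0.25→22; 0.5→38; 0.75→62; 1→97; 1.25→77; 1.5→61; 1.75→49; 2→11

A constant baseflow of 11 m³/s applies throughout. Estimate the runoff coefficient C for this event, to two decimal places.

ΣQ_DR = 329.0 m³/s; V = ΣQ_DR·Δt = 2.961 × 10^5 m³.
Runoff depth d = V / A = 44.86 mm.
C = d / P = 44.86 / 89.5 = 0.50.

C ≈ 0.50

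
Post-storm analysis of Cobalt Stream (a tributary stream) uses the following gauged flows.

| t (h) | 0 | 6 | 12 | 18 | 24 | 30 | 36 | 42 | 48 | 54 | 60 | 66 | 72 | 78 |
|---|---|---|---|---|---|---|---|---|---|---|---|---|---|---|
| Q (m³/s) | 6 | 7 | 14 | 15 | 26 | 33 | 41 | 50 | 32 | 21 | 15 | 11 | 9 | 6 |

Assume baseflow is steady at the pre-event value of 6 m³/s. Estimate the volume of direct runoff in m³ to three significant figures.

V ≈ 4.36 × 10^6 m³

Direct-runoff ordinates (Q − Q_b): 0.0, 1.0, 8.0, 9.0, 20.0, 27.0, 35.0, 44.0, 26.0, 15.0, 9.0, 5.0, 3.0, 0.0 m³/s.
ΣQ_DR = 202.0 m³/s.
With Δt = 6 h = 21600 s, V = ΣQ_DR · Δt = 202.0 × 21600 = 4.36 × 10^6 m³.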